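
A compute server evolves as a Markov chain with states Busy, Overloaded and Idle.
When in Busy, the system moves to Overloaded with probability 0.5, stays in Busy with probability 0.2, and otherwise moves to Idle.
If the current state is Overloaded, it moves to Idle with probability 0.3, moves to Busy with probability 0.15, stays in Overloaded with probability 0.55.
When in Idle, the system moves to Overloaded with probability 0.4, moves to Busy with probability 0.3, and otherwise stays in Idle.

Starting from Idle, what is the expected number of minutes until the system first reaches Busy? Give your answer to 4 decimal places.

4.3590

Let t(s) be the expected number of minutes to first reach Busy from state s, with t(Busy) = 0. Conditioning on the first minute:
t(Overloaded) = 1 + 0.55·t(Overloaded) + 0.3·t(Idle)
t(Idle) = 1 + 0.4·t(Overloaded) + 0.3·t(Idle)
Solving: t(Overloaded) = 5.1282, t(Idle) = 4.3590.
Expected minutes from Idle to Busy: 4.3590.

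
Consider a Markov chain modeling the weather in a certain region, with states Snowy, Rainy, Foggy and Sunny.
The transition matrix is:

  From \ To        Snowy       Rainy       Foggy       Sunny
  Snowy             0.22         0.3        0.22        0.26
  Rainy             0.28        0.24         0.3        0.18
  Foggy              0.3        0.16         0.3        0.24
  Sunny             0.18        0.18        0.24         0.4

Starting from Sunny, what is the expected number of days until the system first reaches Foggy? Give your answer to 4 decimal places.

4.0178

Let t(s) be the expected number of days to first reach Foggy from state s, with t(Foggy) = 0. Conditioning on the first day:
t(Snowy) = 1 + 0.22·t(Snowy) + 0.3·t(Rainy) + 0.26·t(Sunny)
t(Rainy) = 1 + 0.28·t(Snowy) + 0.24·t(Rainy) + 0.18·t(Sunny)
t(Sunny) = 1 + 0.18·t(Snowy) + 0.18·t(Rainy) + 0.4·t(Sunny)
Solving: t(Snowy) = 4.0701, t(Rainy) = 3.7669, t(Sunny) = 4.0178.
Expected days from Sunny to Foggy: 4.0178.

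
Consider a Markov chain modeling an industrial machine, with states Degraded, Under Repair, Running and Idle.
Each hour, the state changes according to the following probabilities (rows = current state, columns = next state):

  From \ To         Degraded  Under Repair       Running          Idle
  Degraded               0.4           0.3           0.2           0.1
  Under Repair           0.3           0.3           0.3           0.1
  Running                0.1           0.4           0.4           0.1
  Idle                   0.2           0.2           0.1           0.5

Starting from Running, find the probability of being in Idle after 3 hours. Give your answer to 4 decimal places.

0.1560

Propagate the distribution vector 3 hours from Running.
After 0 hours: (0.0000, 0.0000, 1.0000, 0.0000)
After 1 hour: (0.1000, 0.4000, 0.4000, 0.1000)
After 2 hours: (0.2200, 0.3300, 0.3100, 0.1400)
After 3 hours: (0.2460, 0.3170, 0.2810, 0.1560)
P(in Idle after 3 hours) = 0.1560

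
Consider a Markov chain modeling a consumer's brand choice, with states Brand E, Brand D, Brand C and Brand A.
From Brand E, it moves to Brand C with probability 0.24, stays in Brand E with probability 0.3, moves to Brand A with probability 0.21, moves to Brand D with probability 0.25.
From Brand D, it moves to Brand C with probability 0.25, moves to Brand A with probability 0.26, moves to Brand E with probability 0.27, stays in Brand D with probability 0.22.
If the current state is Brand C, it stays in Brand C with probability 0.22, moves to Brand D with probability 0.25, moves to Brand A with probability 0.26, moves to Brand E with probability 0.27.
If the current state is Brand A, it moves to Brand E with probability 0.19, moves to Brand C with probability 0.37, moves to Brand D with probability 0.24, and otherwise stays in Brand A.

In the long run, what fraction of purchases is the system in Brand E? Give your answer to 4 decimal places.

Let the stationary distribution be π with π = πP and π_1 + π_2 + π_3 + π_4 = 1.
π_1 = 0.3·π_1 + 0.27·π_2 + 0.27·π_3 + 0.19·π_4
π_2 = 0.25·π_1 + 0.22·π_2 + 0.25·π_3 + 0.24·π_4
π_3 = 0.24·π_1 + 0.25·π_2 + 0.22·π_3 + 0.37·π_4
Solving with the normalization constraint gives π = (0.2591, 0.2405, 0.2674, 0.2331).
So the stationary probability of Brand E is 0.2591.

0.2591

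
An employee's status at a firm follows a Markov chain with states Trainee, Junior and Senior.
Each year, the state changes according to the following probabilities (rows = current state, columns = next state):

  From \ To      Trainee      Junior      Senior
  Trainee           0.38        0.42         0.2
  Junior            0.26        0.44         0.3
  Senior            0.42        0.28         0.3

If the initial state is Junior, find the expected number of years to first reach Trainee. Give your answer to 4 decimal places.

3.2468

Let t(s) be the expected number of years to first reach Trainee from state s, with t(Trainee) = 0. Conditioning on the first year:
t(Junior) = 1 + 0.44·t(Junior) + 0.3·t(Senior)
t(Senior) = 1 + 0.28·t(Junior) + 0.3·t(Senior)
Solving: t(Junior) = 3.2468, t(Senior) = 2.7273.
Expected years from Junior to Trainee: 3.2468.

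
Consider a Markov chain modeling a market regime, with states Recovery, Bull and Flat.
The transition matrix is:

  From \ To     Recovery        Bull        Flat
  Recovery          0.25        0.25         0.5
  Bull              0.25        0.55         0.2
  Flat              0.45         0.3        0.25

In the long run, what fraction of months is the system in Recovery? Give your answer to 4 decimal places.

Let the stationary distribution be π with π = πP and π_1 + π_2 + π_3 = 1.
π_1 = 0.25·π_1 + 0.25·π_2 + 0.45·π_3
π_2 = 0.25·π_1 + 0.55·π_2 + 0.3·π_3
Solving with the normalization constraint gives π = (0.3118, 0.3792, 0.3090).
So the stationary probability of Recovery is 0.3118.

0.3118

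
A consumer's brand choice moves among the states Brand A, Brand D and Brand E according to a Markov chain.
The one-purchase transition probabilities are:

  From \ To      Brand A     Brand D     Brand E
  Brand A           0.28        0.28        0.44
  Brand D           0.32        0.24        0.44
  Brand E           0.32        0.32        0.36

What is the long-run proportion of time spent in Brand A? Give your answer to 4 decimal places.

0.3077

Let the stationary distribution be π with π = πP and π_1 + π_2 + π_3 = 1.
π_1 = 0.28·π_1 + 0.32·π_2 + 0.32·π_3
π_2 = 0.28·π_1 + 0.24·π_2 + 0.32·π_3
Solving with the normalization constraint gives π = (0.3077, 0.2849, 0.4074).
So the stationary probability of Brand A is 0.3077.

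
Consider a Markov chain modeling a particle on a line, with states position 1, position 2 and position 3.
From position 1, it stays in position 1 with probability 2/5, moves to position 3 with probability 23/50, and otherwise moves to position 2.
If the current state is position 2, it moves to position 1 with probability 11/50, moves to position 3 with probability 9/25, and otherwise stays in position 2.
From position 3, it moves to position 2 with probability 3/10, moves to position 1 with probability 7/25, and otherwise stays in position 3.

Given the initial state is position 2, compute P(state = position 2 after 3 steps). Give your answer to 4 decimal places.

0.2928

Propagate the distribution vector 3 steps from position 2.
After 0 steps: (0.0000, 1.0000, 0.0000)
After 1 step: (0.2200, 0.4200, 0.3600)
After 2 steps: (0.2812, 0.3152, 0.4036)
After 3 steps: (0.2948, 0.2928, 0.4123)
P(in position 2 after 3 steps) = 0.2928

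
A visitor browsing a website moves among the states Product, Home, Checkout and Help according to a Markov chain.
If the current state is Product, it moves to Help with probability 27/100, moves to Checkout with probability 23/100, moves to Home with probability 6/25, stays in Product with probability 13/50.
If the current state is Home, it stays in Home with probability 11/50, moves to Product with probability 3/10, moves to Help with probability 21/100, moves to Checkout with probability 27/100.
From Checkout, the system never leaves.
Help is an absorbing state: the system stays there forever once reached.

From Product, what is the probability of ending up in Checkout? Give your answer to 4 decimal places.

0.4834

Let h(s) be the probability of absorption at Checkout starting from transient state s. Then h(Checkout) = 1 and h(Help) = 0. By first-step analysis:
h(Product) = 0.26·h(Product) + 0.24·h(Home) + 0.23·1 + 0.27·0
h(Home) = 0.3·h(Product) + 0.22·h(Home) + 0.27·1 + 0.21·0
Solving: h(Product) = 0.4834, h(Home) = 0.5321.
Starting from Product, the probability is 0.4834.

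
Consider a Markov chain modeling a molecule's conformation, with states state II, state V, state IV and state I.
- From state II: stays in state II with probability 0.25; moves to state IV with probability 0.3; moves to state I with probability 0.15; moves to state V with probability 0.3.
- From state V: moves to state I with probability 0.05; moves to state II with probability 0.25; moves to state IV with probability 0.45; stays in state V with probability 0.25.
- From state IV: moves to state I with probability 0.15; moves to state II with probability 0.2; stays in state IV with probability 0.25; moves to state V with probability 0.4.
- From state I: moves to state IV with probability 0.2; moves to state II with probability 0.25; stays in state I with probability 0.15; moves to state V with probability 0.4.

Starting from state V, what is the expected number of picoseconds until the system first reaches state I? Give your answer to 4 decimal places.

Let t(s) be the expected number of picoseconds to first reach state I from state s, with t(state I) = 0. Conditioning on the first picosecond:
t(state II) = 1 + 0.25·t(state II) + 0.3·t(state V) + 0.3·t(state IV)
t(state V) = 1 + 0.25·t(state II) + 0.25·t(state V) + 0.45·t(state IV)
t(state IV) = 1 + 0.2·t(state II) + 0.4·t(state V) + 0.25·t(state IV)
Solving: t(state II) = 8.4548, t(state V) = 9.2711, t(state IV) = 8.5326.
Expected picoseconds from state V to state I: 9.2711.

9.2711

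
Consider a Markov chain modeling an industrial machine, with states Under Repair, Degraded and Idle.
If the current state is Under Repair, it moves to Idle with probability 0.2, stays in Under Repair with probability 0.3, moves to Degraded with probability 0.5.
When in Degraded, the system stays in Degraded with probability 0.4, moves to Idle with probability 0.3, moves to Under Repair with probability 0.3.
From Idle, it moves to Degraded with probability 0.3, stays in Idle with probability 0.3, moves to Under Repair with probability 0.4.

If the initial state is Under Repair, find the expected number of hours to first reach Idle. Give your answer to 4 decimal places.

4.0741

Let t(s) be the expected number of hours to first reach Idle from state s, with t(Idle) = 0. Conditioning on the first hour:
t(Under Repair) = 1 + 0.3·t(Under Repair) + 0.5·t(Degraded)
t(Degraded) = 1 + 0.3·t(Under Repair) + 0.4·t(Degraded)
Solving: t(Under Repair) = 4.0741, t(Degraded) = 3.7037.
Expected hours from Under Repair to Idle: 4.0741.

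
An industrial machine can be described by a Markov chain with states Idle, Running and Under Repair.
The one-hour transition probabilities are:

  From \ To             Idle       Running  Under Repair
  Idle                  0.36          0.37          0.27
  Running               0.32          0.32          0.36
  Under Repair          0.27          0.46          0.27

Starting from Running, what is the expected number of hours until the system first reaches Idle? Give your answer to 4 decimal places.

Let t(s) be the expected number of hours to first reach Idle from state s, with t(Idle) = 0. Conditioning on the first hour:
t(Running) = 1 + 0.32·t(Running) + 0.36·t(Under Repair)
t(Under Repair) = 1 + 0.46·t(Running) + 0.27·t(Under Repair)
Solving: t(Running) = 3.2950, t(Under Repair) = 3.4462.
Expected hours from Running to Idle: 3.2950.

3.2950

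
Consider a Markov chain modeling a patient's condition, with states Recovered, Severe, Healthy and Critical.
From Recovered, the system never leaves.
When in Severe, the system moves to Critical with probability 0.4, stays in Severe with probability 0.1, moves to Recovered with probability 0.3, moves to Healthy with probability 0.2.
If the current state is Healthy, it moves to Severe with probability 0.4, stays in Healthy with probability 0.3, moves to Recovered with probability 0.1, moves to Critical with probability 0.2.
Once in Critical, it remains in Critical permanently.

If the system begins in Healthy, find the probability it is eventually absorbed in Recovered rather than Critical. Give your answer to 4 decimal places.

0.3818

Let h(s) be the probability of absorption at Recovered starting from transient state s. Then h(Recovered) = 1 and h(Critical) = 0. By first-step analysis:
h(Severe) = 0.3·1 + 0.1·h(Severe) + 0.2·h(Healthy) + 0.4·0
h(Healthy) = 0.1·1 + 0.4·h(Severe) + 0.3·h(Healthy) + 0.2·0
Solving: h(Severe) = 0.4182, h(Healthy) = 0.3818.
Starting from Healthy, the probability is 0.3818.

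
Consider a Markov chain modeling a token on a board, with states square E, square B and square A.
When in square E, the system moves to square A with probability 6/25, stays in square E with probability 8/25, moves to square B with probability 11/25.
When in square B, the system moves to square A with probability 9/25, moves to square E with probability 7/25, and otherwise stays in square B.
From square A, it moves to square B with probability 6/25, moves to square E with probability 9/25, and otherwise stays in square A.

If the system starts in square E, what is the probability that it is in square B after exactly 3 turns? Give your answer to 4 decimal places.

0.3452

Propagate the distribution vector 3 turns from square E.
After 0 turns: (1.0000, 0.0000, 0.0000)
After 1 turn: (0.3200, 0.4400, 0.2400)
After 2 turns: (0.3120, 0.3568, 0.3312)
After 3 turns: (0.3190, 0.3452, 0.3358)
P(in square B after 3 turns) = 0.3452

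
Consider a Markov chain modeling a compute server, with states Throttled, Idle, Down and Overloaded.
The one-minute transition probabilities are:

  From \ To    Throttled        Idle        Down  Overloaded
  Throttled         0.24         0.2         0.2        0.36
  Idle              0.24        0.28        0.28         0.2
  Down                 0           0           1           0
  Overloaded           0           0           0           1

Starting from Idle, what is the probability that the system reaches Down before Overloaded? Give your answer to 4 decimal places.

Let h(s) be the probability of absorption at Down starting from transient state s. Then h(Down) = 1 and h(Overloaded) = 0. By first-step analysis:
h(Throttled) = 0.24·h(Throttled) + 0.2·h(Idle) + 0.2·1 + 0.36·0
h(Idle) = 0.24·h(Throttled) + 0.28·h(Idle) + 0.28·1 + 0.2·0
Solving: h(Throttled) = 0.4006, h(Idle) = 0.5224.
Starting from Idle, the probability is 0.5224.

0.5224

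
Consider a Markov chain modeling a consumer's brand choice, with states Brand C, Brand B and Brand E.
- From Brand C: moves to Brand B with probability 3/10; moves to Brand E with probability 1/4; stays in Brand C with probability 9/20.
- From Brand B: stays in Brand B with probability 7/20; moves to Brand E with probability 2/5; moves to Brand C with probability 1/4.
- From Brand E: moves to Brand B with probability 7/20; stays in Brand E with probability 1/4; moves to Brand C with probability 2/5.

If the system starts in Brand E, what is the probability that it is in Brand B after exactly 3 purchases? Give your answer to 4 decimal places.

0.3316

Propagate the distribution vector 3 purchases from Brand E.
After 0 purchases: (0.0000, 0.0000, 1.0000)
After 1 purchase: (0.4000, 0.3500, 0.2500)
After 2 purchases: (0.3675, 0.3300, 0.3025)
After 3 purchases: (0.3689, 0.3316, 0.2995)
P(in Brand B after 3 purchases) = 0.3316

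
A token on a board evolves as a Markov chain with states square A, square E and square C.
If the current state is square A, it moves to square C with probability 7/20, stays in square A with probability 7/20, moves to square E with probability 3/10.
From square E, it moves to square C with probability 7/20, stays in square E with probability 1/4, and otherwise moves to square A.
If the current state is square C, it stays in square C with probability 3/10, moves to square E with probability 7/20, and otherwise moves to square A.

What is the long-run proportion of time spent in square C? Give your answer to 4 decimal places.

0.3333

Let the stationary distribution be π with π = πP and π_1 + π_2 + π_3 = 1.
π_1 = 0.35·π_1 + 0.4·π_2 + 0.35·π_3
π_2 = 0.3·π_1 + 0.25·π_2 + 0.35·π_3
Solving with the normalization constraint gives π = (0.3651, 0.3016, 0.3333).
So the stationary probability of square C is 0.3333.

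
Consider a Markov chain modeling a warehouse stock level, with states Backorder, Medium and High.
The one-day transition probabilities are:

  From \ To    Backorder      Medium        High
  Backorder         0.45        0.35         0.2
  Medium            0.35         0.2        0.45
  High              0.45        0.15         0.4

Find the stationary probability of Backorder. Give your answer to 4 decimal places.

Let the stationary distribution be π with π = πP and π_1 + π_2 + π_3 = 1.
π_1 = 0.45·π_1 + 0.35·π_2 + 0.45·π_3
π_2 = 0.35·π_1 + 0.2·π_2 + 0.15·π_3
Solving with the normalization constraint gives π = (0.4253, 0.2474, 0.3273).
So the stationary probability of Backorder is 0.4253.

0.4253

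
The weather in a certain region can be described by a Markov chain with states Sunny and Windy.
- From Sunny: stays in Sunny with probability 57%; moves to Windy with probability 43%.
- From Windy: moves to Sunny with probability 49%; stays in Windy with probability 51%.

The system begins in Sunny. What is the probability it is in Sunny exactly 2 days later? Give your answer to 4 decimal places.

Sum over the intermediate state after 1 day:
P = P(Sunny→Sunny)·P(Sunny→Sunny) + P(Sunny→Windy)·P(Windy→Sunny)
  = 0.57×0.57 + 0.43×0.49
  = 0.3249 + 0.2107 = 0.5356

0.5356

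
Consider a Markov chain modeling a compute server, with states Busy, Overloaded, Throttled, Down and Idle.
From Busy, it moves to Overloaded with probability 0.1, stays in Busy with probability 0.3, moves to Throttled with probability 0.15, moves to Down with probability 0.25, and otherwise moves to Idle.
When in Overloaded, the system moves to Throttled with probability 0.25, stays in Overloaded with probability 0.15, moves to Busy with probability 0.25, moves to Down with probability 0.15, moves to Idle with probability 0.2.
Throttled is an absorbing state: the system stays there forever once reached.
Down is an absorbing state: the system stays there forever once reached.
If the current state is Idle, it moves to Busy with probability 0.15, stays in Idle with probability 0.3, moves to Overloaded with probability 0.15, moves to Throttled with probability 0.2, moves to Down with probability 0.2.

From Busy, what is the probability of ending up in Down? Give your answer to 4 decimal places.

0.5680

Let h(s) be the probability of absorption at Down starting from transient state s. Then h(Down) = 1 and h(Throttled) = 0. By first-step analysis:
h(Busy) = 0.3·h(Busy) + 0.1·h(Overloaded) + 0.15·0 + 0.25·1 + 0.2·h(Idle)
h(Overloaded) = 0.25·h(Busy) + 0.15·h(Overloaded) + 0.25·0 + 0.15·1 + 0.2·h(Idle)
h(Idle) = 0.15·h(Busy) + 0.15·h(Overloaded) + 0.2·0 + 0.2·1 + 0.3·h(Idle)
Solving: h(Busy) = 0.5680, h(Overloaded) = 0.4627, h(Idle) = 0.5066.
Starting from Busy, the probability is 0.5680.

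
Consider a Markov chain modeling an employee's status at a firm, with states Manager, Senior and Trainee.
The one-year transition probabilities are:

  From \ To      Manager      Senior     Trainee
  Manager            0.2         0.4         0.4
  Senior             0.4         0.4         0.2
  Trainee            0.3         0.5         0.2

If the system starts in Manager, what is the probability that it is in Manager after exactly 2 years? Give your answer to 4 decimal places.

0.3200

Sum over the intermediate state after 1 year:
P = P(Manager→Manager)·P(Manager→Manager) + P(Manager→Senior)·P(Senior→Manager) + P(Manager→Trainee)·P(Trainee→Manager)
  = 0.2×0.2 + 0.4×0.4 + 0.4×0.3
  = 0.0400 + 0.1600 + 0.1200 = 0.3200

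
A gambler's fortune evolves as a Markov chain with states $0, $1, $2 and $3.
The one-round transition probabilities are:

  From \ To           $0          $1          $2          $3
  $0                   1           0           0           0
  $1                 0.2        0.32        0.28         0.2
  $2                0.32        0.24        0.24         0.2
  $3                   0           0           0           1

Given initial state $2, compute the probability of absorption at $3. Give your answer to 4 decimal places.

Let h(s) be the probability of absorption at $3 starting from transient state s. Then h($3) = 1 and h($0) = 0. By first-step analysis:
h($1) = 0.2·0 + 0.32·h($1) + 0.28·h($2) + 0.2·1
h($2) = 0.32·0 + 0.24·h($1) + 0.24·h($2) + 0.2·1
Solving: h($1) = 0.4626, h($2) = 0.4093.
Starting from $2, the probability is 0.4093.

0.4093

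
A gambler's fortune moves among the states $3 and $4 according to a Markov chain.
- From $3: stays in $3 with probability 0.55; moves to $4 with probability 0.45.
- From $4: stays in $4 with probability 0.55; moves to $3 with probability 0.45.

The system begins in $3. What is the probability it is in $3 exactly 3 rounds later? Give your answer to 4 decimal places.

0.5005

Propagate the distribution vector 3 rounds from $3.
After 0 rounds: (1.0000, 0.0000)
After 1 round: (0.5500, 0.4500)
After 2 rounds: (0.5050, 0.4950)
After 3 rounds: (0.5005, 0.4995)
P(in $3 after 3 rounds) = 0.5005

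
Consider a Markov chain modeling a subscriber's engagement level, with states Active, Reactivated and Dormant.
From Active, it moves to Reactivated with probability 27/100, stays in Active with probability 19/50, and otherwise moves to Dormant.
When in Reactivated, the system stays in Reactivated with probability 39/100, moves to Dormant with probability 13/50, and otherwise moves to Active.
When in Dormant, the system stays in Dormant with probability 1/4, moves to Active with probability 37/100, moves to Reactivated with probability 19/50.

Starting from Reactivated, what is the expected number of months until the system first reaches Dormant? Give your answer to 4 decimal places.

3.4191

Let t(s) be the expected number of months to first reach Dormant from state s, with t(Dormant) = 0. Conditioning on the first month:
t(Active) = 1 + 0.38·t(Active) + 0.27·t(Reactivated)
t(Reactivated) = 1 + 0.35·t(Active) + 0.39·t(Reactivated)
Solving: t(Active) = 3.1019, t(Reactivated) = 3.4191.
Expected months from Reactivated to Dormant: 3.4191.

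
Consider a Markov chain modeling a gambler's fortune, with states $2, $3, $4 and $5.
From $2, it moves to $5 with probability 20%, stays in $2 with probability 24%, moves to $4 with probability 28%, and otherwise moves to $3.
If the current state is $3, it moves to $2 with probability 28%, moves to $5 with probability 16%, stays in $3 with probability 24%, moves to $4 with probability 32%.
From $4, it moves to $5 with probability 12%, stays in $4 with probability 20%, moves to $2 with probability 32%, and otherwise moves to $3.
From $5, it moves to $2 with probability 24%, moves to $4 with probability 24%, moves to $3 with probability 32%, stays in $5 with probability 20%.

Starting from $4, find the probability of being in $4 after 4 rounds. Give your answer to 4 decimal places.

0.2642

Propagate the distribution vector 4 rounds from $4.
After 0 rounds: (0.0000, 0.0000, 1.0000, 0.0000)
After 1 round: (0.3200, 0.3600, 0.2000, 0.1200)
After 2 rounds: (0.2704, 0.2864, 0.2736, 0.1696)
After 3 rounds: (0.2733, 0.2972, 0.2628, 0.1667)
After 4 rounds: (0.2729, 0.2958, 0.2642, 0.1671)
P(in $4 after 4 rounds) = 0.2642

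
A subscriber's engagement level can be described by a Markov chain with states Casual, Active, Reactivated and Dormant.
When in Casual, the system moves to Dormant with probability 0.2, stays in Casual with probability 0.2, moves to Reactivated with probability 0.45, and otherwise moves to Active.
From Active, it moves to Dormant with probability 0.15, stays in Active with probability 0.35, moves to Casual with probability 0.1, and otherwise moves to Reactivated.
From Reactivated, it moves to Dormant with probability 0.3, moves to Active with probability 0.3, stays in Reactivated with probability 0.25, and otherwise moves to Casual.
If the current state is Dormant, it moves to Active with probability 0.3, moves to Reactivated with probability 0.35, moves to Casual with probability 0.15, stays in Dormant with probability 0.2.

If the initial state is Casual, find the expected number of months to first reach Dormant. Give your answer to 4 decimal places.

4.4714

Let t(s) be the expected number of months to first reach Dormant from state s, with t(Dormant) = 0. Conditioning on the first month:
t(Casual) = 1 + 0.2·t(Casual) + 0.15·t(Active) + 0.45·t(Reactivated)
t(Active) = 1 + 0.1·t(Casual) + 0.35·t(Active) + 0.4·t(Reactivated)
t(Reactivated) = 1 + 0.15·t(Casual) + 0.3·t(Active) + 0.25·t(Reactivated)
Solving: t(Casual) = 4.4714, t(Active) = 4.7718, t(Reactivated) = 4.1363.
Expected months from Casual to Dormant: 4.4714.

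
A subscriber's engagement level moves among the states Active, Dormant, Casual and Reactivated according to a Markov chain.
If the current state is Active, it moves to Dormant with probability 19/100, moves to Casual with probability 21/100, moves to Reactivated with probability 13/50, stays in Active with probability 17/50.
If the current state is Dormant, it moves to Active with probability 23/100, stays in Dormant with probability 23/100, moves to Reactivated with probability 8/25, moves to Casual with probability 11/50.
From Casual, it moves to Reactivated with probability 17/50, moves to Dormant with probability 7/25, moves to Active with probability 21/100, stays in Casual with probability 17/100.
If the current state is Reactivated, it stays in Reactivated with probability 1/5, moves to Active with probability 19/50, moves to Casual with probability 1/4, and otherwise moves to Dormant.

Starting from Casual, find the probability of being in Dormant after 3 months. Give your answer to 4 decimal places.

0.2128

Propagate the distribution vector 3 months from Casual.
After 0 months: (0.0000, 0.0000, 1.0000, 0.0000)
After 1 month: (0.2100, 0.2800, 0.1700, 0.3400)
After 2 months: (0.3007, 0.2097, 0.2196, 0.2700)
After 3 months: (0.2992, 0.2128, 0.2141, 0.2740)
P(in Dormant after 3 months) = 0.2128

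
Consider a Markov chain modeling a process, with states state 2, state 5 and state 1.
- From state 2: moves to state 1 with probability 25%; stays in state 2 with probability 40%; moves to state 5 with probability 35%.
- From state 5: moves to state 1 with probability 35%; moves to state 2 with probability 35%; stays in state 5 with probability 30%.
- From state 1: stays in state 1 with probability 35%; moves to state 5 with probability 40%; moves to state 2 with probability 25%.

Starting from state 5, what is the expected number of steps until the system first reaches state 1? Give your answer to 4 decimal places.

Let t(s) be the expected number of steps to first reach state 1 from state s, with t(state 1) = 0. Conditioning on the first step:
t(state 2) = 1 + 0.4·t(state 2) + 0.35·t(state 5)
t(state 5) = 1 + 0.35·t(state 2) + 0.3·t(state 5)
Solving: t(state 2) = 3.5294, t(state 5) = 3.1933.
Expected steps from state 5 to state 1: 3.1933.

3.1933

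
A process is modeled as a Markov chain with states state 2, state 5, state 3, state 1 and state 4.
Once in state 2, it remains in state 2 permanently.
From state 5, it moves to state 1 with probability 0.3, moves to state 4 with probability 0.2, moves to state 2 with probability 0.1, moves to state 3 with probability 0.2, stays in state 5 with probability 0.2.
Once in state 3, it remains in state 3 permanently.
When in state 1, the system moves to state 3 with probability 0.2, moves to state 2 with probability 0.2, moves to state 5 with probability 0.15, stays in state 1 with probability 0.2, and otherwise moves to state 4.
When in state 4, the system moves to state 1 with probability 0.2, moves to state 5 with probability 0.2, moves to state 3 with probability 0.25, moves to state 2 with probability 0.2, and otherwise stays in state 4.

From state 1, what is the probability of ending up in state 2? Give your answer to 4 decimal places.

Let h(s) be the probability of absorption at state 2 starting from transient state s. Then h(state 2) = 1 and h(state 3) = 0. By first-step analysis:
h(state 5) = 0.1·1 + 0.2·h(state 5) + 0.2·0 + 0.3·h(state 1) + 0.2·h(state 4)
h(state 1) = 0.2·1 + 0.15·h(state 5) + 0.2·0 + 0.2·h(state 1) + 0.25·h(state 4)
h(state 4) = 0.2·1 + 0.2·h(state 5) + 0.25·0 + 0.2·h(state 1) + 0.15·h(state 4)
Solving: h(state 5) = 0.4094, h(state 1) = 0.4646, h(state 4) = 0.4409.
Starting from state 1, the probability is 0.4646.

0.4646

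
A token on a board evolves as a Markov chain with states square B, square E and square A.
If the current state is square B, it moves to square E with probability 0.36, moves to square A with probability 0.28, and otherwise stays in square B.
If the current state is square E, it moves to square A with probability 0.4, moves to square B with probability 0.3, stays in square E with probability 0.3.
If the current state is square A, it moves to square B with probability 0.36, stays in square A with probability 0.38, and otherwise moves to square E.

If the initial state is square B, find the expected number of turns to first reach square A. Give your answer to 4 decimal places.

Let t(s) be the expected number of turns to first reach square A from state s, with t(square A) = 0. Conditioning on the first turn:
t(square B) = 1 + 0.36·t(square B) + 0.36·t(square E)
t(square E) = 1 + 0.3·t(square B) + 0.3·t(square E)
Solving: t(square B) = 3.1176, t(square E) = 2.7647.
Expected turns from square B to square A: 3.1176.

3.1176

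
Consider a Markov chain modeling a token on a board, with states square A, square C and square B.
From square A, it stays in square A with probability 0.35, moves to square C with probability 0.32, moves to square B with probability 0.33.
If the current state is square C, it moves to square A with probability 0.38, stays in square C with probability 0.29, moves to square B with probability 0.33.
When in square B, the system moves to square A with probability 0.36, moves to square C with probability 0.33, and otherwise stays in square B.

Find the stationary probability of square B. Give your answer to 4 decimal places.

Let the stationary distribution be π with π = πP and π_1 + π_2 + π_3 = 1.
π_1 = 0.35·π_1 + 0.38·π_2 + 0.36·π_3
π_2 = 0.32·π_1 + 0.29·π_2 + 0.33·π_3
Solving with the normalization constraint gives π = (0.3626, 0.3138, 0.3235).
So the stationary probability of square B is 0.3235.

0.3235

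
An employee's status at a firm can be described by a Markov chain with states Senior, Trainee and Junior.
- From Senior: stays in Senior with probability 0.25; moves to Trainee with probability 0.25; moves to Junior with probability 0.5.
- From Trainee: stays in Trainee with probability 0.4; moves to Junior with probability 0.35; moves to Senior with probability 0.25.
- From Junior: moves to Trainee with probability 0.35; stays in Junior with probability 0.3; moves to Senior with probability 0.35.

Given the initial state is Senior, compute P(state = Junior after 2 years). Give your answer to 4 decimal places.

Sum over the intermediate state after 1 year:
P = P(Senior→Senior)·P(Senior→Junior) + P(Senior→Trainee)·P(Trainee→Junior) + P(Senior→Junior)·P(Junior→Junior)
  = 0.25×0.5 + 0.25×0.35 + 0.5×0.3
  = 0.1250 + 0.0875 + 0.1500 = 0.3625

0.3625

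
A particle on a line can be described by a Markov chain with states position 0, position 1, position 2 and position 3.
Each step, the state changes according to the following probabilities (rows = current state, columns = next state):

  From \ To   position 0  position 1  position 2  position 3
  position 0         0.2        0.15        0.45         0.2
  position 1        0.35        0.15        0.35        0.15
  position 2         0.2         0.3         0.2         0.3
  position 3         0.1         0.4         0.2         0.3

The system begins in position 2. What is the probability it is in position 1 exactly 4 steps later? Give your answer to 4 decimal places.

0.2539

Propagate the distribution vector 4 steps from position 2.
After 0 steps: (0.0000, 0.0000, 1.0000, 0.0000)
After 1 step: (0.2000, 0.3000, 0.2000, 0.3000)
After 2 steps: (0.2150, 0.2550, 0.2950, 0.2350)
After 3 steps: (0.2148, 0.2530, 0.2920, 0.2403)
After 4 steps: (0.2139, 0.2539, 0.2916, 0.2406)
P(in position 1 after 4 steps) = 0.2539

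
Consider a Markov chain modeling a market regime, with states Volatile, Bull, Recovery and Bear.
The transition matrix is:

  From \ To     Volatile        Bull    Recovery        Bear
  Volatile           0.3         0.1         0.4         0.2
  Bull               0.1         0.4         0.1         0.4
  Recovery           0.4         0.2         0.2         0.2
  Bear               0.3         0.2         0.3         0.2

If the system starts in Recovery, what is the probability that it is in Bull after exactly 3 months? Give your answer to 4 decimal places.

Propagate the distribution vector 3 months from Recovery.
After 0 months: (0.0000, 0.0000, 1.0000, 0.0000)
After 1 month: (0.4000, 0.2000, 0.2000, 0.2000)
After 2 months: (0.2800, 0.2000, 0.2800, 0.2400)
After 3 months: (0.2880, 0.2120, 0.2600, 0.2400)
P(in Bull after 3 months) = 0.2120

0.2120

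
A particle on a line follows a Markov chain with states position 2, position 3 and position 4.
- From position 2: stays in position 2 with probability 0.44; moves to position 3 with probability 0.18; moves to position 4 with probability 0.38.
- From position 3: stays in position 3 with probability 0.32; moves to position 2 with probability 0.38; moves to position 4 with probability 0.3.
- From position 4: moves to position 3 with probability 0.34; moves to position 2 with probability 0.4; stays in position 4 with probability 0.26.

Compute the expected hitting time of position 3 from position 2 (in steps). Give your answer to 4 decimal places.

4.2683

Let t(s) be the expected number of steps to first reach position 3 from state s, with t(position 3) = 0. Conditioning on the first step:
t(position 2) = 1 + 0.44·t(position 2) + 0.38·t(position 4)
t(position 4) = 1 + 0.4·t(position 2) + 0.26·t(position 4)
Solving: t(position 2) = 4.2683, t(position 4) = 3.6585.
Expected steps from position 2 to position 3: 4.2683.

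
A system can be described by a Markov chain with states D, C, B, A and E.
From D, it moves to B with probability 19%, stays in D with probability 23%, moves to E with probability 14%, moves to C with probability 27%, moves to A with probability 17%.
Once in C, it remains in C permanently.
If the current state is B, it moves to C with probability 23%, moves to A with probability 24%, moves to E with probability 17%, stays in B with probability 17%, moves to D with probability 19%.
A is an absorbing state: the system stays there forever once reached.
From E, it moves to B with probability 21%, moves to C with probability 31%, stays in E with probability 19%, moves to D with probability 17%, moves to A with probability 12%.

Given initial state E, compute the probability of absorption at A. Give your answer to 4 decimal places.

0.3480

Let h(s) be the probability of absorption at A starting from transient state s. Then h(A) = 1 and h(C) = 0. By first-step analysis:
h(D) = 0.23·h(D) + 0.27·0 + 0.19·h(B) + 0.17·1 + 0.14·h(E)
h(B) = 0.19·h(D) + 0.23·0 + 0.17·h(B) + 0.24·1 + 0.17·h(E)
h(E) = 0.17·h(D) + 0.31·0 + 0.21·h(B) + 0.12·1 + 0.19·h(E)
Solving: h(D) = 0.3953, h(B) = 0.4509, h(E) = 0.3480.
Starting from E, the probability is 0.3480.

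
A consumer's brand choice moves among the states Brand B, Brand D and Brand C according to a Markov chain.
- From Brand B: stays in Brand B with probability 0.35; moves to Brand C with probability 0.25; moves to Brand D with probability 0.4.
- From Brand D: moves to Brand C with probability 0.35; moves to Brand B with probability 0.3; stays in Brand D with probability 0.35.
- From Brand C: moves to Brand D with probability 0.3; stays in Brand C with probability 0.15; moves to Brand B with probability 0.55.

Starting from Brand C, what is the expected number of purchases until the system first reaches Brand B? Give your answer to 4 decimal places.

Let t(s) be the expected number of purchases to first reach Brand B from state s, with t(Brand B) = 0. Conditioning on the first purchase:
t(Brand D) = 1 + 0.35·t(Brand D) + 0.35·t(Brand C)
t(Brand C) = 1 + 0.3·t(Brand D) + 0.15·t(Brand C)
Solving: t(Brand D) = 2.6816, t(Brand C) = 2.1229.
Expected purchases from Brand C to Brand B: 2.1229.

2.1229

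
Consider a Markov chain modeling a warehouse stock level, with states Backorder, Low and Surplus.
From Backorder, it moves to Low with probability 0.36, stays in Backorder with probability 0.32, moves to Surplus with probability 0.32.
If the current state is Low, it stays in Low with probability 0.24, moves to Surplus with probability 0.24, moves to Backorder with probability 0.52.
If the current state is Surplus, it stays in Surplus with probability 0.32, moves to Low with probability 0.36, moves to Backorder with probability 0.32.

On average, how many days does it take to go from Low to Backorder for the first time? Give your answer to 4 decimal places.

2.1375

Let t(s) be the expected number of days to first reach Backorder from state s, with t(Backorder) = 0. Conditioning on the first day:
t(Low) = 1 + 0.24·t(Low) + 0.24·t(Surplus)
t(Surplus) = 1 + 0.36·t(Low) + 0.32·t(Surplus)
Solving: t(Low) = 2.1375, t(Surplus) = 2.6022.
Expected days from Low to Backorder: 2.1375.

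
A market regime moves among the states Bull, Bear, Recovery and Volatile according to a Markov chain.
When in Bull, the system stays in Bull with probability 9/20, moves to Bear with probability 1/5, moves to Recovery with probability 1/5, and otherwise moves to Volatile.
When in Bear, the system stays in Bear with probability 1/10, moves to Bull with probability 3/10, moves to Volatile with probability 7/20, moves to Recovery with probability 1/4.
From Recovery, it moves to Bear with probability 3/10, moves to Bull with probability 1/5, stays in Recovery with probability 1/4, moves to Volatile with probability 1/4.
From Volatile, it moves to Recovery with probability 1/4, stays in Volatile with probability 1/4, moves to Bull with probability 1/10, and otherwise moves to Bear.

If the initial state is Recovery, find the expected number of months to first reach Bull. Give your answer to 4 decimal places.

5.0105

Let t(s) be the expected number of months to first reach Bull from state s, with t(Bull) = 0. Conditioning on the first month:
t(Bear) = 1 + 0.1·t(Bear) + 0.25·t(Recovery) + 0.35·t(Volatile)
t(Recovery) = 1 + 0.3·t(Bear) + 0.25·t(Recovery) + 0.25·t(Volatile)
t(Volatile) = 1 + 0.4·t(Bear) + 0.25·t(Recovery) + 0.25·t(Volatile)
Solving: t(Bear) = 4.6316, t(Recovery) = 5.0105, t(Volatile) = 5.4737.
Expected months from Recovery to Bull: 5.0105.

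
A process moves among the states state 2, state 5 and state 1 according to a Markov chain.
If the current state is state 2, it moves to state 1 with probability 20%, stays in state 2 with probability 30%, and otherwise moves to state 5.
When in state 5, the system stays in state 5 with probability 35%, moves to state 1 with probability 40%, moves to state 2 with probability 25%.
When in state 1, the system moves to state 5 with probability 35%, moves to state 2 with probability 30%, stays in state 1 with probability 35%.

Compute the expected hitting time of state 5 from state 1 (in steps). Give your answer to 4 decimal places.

Let t(s) be the expected number of steps to first reach state 5 from state s, with t(state 5) = 0. Conditioning on the first step:
t(state 2) = 1 + 0.3·t(state 2) + 0.2·t(state 1)
t(state 1) = 1 + 0.3·t(state 2) + 0.35·t(state 1)
Solving: t(state 2) = 2.1519, t(state 1) = 2.5316.
Expected steps from state 1 to state 5: 2.5316.

2.5316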